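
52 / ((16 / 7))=91 / 4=22.75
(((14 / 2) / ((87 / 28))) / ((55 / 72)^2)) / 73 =338688 / 6403925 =0.05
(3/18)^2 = 1/36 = 0.03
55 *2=110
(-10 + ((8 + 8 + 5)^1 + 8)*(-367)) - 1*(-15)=-10638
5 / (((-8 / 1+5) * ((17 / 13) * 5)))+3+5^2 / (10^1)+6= 1147 / 102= 11.25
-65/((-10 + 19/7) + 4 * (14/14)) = 455/23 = 19.78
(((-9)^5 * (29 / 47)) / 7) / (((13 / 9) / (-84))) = 184941468 / 611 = 302686.53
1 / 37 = 0.03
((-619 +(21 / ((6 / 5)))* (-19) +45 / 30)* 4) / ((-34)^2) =-950 / 289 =-3.29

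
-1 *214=-214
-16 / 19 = -0.84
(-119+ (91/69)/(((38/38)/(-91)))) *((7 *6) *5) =-1154440/23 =-50193.04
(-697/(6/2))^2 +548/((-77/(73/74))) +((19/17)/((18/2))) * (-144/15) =53970.56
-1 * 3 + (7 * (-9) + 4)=-62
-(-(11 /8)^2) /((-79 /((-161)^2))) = -3136441 /5056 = -620.34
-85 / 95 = -0.89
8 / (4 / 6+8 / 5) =60 / 17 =3.53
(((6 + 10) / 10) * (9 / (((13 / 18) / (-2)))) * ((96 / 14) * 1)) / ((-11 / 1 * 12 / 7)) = 10368 / 715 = 14.50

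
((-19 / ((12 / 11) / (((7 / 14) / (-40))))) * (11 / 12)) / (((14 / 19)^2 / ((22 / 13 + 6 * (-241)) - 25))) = -5284221613 / 9784320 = -540.07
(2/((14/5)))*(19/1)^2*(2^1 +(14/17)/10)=63897/119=536.95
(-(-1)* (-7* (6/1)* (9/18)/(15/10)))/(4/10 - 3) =70/13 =5.38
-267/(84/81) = -7209/28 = -257.46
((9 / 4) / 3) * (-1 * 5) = -15 / 4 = -3.75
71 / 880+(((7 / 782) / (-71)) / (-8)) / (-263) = 32398798 / 401562865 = 0.08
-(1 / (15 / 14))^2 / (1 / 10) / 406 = -28 / 1305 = -0.02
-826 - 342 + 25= -1143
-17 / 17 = -1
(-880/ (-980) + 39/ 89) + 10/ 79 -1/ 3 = 1167310/ 1033557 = 1.13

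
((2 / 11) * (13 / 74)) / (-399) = -13 / 162393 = -0.00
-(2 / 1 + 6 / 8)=-11 / 4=-2.75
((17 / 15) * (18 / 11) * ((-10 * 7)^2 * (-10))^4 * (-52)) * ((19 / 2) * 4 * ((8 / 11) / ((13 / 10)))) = -1430039595264000000000000 / 121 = -11818509051768595041322.31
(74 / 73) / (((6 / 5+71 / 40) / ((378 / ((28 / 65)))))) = 2597400 / 8687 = 299.00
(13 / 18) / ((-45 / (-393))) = 1703 / 270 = 6.31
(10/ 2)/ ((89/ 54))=270/ 89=3.03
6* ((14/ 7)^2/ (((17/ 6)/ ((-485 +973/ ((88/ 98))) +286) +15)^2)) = 327206356056/ 3068869808761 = 0.11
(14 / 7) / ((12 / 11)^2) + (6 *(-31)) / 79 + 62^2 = 21860839 / 5688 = 3843.33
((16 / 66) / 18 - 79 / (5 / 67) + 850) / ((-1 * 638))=309751 / 947430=0.33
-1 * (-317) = 317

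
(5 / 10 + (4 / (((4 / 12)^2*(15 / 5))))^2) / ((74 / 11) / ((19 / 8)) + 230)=60401 / 97324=0.62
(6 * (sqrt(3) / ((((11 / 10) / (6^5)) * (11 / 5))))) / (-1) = -2332800 * sqrt(3) / 121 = -33392.79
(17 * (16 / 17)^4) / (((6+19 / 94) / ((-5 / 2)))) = -15400960 / 2864279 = -5.38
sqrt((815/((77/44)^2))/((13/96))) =16 * sqrt(63570)/91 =44.33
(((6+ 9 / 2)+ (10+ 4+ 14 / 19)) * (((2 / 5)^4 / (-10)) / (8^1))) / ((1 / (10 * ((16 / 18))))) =-7672 / 106875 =-0.07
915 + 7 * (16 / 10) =4631 / 5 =926.20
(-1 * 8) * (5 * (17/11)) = -680/11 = -61.82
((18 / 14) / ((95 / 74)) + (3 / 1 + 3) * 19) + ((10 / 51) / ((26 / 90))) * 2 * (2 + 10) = 19295196 / 146965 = 131.29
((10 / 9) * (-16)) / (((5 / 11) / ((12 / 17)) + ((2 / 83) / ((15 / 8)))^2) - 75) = 1212464000 / 5071153861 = 0.24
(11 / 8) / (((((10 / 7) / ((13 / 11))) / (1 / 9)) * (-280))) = -13 / 28800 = -0.00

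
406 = 406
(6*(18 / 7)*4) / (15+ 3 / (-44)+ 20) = 19008 / 10759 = 1.77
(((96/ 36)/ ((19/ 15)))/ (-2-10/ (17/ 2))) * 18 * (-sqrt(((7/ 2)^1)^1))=340 * sqrt(14)/ 57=22.32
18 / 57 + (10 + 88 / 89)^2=18220722 / 150499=121.07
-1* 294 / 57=-98 / 19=-5.16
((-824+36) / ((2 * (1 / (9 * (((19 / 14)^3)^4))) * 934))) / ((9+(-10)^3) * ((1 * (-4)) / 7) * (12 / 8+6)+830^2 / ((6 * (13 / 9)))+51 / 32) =-17004898523185314963 / 9607133630295921378176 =-0.00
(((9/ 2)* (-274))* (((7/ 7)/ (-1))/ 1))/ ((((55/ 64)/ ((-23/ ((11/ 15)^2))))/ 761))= -62153853120/ 1331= -46697109.78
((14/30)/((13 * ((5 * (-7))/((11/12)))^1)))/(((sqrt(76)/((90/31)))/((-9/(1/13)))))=99 * sqrt(19)/11780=0.04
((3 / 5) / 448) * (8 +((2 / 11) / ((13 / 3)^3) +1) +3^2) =65259 / 2706704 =0.02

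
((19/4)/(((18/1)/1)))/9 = 0.03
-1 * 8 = -8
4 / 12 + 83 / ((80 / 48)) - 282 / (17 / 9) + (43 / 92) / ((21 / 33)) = -16163569 / 164220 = -98.43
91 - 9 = 82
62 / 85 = 0.73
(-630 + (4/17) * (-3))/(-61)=10722/1037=10.34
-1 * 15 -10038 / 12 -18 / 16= -6821 / 8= -852.62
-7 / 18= -0.39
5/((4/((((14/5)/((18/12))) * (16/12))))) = 3.11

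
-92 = -92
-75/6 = -25/2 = -12.50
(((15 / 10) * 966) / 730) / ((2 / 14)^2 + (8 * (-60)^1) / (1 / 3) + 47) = -7889 / 5536320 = -0.00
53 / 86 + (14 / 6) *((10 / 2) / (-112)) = 0.51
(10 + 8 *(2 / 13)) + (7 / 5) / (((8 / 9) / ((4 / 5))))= 8119 / 650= 12.49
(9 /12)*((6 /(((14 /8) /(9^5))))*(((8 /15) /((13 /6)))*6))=102036672 /455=224256.42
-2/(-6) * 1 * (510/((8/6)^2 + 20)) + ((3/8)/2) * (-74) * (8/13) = -933/1274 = -0.73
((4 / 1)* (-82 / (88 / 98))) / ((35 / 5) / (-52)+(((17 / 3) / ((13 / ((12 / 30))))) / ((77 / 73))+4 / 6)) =-7312760 / 13961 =-523.80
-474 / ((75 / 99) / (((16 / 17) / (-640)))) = 7821 / 8500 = 0.92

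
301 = 301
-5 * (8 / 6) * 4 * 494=-39520 / 3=-13173.33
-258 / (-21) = 86 / 7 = 12.29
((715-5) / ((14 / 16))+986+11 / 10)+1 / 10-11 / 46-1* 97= 2739237 / 1610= 1701.39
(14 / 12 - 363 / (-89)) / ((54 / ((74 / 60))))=103637 / 865080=0.12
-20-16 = -36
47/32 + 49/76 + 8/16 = 1589/608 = 2.61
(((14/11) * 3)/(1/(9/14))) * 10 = 270/11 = 24.55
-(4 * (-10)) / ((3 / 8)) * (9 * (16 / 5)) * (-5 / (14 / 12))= -92160 / 7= -13165.71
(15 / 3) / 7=5 / 7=0.71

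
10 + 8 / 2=14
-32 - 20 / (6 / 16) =-256 / 3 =-85.33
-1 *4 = -4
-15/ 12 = -5/ 4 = -1.25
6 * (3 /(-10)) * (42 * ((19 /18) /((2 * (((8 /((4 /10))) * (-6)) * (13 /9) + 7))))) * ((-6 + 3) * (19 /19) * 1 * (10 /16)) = -3591 /7984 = -0.45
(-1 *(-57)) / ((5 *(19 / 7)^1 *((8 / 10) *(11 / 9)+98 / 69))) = 4347 / 2482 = 1.75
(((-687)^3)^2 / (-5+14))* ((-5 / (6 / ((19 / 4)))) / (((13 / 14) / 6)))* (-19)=147595514468878705635 / 26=5676750556495334832.12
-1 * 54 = -54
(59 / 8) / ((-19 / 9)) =-531 / 152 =-3.49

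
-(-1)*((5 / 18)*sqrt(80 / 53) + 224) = 10*sqrt(265) / 477 + 224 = 224.34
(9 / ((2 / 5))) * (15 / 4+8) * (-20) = -10575 / 2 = -5287.50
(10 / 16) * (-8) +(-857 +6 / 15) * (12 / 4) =-2574.80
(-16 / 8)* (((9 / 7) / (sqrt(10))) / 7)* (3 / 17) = -27* sqrt(10) / 4165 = -0.02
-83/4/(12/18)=-249/8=-31.12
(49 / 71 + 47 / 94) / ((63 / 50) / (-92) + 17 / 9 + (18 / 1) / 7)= 24488100 / 91492801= 0.27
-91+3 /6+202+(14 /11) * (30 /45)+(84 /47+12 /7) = 2515567 /21714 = 115.85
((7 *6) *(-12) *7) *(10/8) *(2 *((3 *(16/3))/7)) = -20160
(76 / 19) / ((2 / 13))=26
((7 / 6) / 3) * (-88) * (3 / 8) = -77 / 6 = -12.83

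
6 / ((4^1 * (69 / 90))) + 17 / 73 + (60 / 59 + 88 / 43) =5.25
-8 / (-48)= 1 / 6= 0.17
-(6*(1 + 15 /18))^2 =-121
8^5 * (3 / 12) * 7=57344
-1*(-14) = 14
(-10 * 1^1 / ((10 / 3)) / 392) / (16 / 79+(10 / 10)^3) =-237 / 37240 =-0.01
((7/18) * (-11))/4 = -77/72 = -1.07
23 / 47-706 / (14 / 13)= -215522 / 329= -655.08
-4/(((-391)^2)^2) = -0.00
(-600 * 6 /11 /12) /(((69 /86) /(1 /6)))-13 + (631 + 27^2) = 1018073 /759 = 1341.33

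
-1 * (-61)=61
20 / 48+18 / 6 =41 / 12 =3.42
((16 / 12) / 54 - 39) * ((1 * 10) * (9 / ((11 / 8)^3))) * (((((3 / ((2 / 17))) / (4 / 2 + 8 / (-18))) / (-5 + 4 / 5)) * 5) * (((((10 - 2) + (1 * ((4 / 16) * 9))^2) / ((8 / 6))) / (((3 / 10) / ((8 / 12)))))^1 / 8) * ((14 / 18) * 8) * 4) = 529720000 / 297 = 1783569.02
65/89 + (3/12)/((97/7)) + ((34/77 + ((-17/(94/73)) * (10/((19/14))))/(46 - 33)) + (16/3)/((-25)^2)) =-363731122682659/57877337017500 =-6.28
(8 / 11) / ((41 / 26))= 208 / 451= 0.46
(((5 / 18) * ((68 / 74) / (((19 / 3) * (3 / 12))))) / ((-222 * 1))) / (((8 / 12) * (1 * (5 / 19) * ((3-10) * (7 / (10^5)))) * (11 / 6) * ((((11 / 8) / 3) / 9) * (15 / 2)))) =97920000 / 8116801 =12.06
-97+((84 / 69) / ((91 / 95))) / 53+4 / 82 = -96.93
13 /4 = 3.25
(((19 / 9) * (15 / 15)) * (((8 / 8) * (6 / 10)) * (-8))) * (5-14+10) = -152 / 15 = -10.13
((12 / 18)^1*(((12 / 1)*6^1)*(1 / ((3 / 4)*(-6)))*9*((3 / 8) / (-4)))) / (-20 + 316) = 9 / 296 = 0.03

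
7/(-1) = -7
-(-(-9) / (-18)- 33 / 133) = 199 / 266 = 0.75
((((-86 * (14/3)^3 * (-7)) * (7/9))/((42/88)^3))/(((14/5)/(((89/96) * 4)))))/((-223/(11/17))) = -125509679680/74618253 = -1682.02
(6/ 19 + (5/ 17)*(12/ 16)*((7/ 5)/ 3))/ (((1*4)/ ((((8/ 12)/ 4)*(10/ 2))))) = 2705/ 31008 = 0.09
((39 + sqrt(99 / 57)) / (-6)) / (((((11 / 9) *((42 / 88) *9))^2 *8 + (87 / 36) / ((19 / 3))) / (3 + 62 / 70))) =-67184 / 587545 - 272 *sqrt(627) / 1762635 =-0.12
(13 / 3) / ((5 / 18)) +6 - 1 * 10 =58 / 5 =11.60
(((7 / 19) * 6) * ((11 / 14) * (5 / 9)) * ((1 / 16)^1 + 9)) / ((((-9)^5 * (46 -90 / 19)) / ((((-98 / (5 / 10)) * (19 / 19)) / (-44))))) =-725 / 45349632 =-0.00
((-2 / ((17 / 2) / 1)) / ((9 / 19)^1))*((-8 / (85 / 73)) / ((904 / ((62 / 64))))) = 0.00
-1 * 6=-6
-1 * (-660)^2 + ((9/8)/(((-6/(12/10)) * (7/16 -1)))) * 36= -2177928/5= -435585.60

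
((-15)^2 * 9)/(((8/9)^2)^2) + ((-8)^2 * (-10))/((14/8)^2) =609072185/200704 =3034.68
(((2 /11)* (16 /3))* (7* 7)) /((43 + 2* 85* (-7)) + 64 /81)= -42336 /1021273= -0.04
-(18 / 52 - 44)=1135 / 26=43.65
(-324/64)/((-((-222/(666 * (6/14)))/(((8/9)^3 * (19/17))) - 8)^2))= 479084544/7649776369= 0.06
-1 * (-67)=67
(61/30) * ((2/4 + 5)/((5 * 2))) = 671/600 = 1.12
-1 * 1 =-1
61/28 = 2.18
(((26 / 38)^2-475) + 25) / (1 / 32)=-5192992 / 361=-14385.02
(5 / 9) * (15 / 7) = 25 / 21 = 1.19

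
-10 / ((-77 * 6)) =5 / 231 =0.02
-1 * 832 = -832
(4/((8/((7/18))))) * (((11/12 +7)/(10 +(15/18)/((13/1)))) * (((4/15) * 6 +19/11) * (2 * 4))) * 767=80894723/25905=3122.75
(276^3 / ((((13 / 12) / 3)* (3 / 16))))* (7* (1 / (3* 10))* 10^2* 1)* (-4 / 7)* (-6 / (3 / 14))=1507041607680 / 13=115926277513.85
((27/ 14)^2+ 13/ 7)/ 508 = 1093/ 99568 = 0.01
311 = 311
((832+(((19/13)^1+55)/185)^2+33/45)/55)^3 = 2267460691632156200663724857/653076808022401927734375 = 3471.97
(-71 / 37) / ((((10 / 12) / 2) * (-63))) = 284 / 3885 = 0.07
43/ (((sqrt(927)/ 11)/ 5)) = 2365 * sqrt(103)/ 309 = 77.68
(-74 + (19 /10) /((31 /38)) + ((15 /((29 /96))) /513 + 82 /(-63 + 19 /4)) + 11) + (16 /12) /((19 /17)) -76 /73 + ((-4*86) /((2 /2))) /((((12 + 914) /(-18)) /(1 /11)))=-1358830763257604 /22195095041955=-61.22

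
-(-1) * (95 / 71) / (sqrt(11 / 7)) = 95 * sqrt(77) / 781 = 1.07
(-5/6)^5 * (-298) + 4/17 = 7931177/66096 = 119.99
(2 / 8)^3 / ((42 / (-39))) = -13 / 896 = -0.01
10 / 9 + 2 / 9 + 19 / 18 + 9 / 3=97 / 18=5.39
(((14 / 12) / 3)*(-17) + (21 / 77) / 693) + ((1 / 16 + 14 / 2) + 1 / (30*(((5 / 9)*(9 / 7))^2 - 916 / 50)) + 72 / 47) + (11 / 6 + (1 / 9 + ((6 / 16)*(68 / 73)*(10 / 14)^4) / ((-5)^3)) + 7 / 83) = 347411341338448543 / 86638836187385328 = 4.01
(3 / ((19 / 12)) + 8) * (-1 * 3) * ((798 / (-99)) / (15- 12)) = 2632 / 33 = 79.76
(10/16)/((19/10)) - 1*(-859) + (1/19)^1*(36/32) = 130627/152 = 859.39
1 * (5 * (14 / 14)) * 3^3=135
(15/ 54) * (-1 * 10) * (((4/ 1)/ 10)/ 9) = -10/ 81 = -0.12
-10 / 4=-5 / 2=-2.50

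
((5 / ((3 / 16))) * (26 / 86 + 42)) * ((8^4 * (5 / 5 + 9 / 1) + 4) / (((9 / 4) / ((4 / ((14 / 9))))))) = 6812664320 / 129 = 52811351.32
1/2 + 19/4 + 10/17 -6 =-0.16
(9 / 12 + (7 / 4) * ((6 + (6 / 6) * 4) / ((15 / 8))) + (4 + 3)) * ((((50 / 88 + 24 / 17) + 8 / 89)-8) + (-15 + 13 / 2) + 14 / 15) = -552584347 / 2396592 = -230.57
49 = 49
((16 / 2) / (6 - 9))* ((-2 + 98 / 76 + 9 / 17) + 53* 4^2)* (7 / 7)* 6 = -4381528 / 323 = -13565.10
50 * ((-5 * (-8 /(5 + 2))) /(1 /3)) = 6000 /7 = 857.14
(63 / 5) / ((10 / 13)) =819 / 50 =16.38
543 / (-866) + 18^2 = 280041 / 866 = 323.37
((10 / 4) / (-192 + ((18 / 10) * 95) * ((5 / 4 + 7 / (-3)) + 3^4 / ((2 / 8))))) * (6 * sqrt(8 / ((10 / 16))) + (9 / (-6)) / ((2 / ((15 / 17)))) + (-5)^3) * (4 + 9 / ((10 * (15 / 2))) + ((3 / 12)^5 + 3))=-311545573 / 7663245312 + 182297 * sqrt(5) / 58695200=-0.03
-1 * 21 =-21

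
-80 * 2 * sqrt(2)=-160 * sqrt(2)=-226.27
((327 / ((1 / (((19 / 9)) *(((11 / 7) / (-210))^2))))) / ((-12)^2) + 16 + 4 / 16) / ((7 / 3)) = 15169768591 / 2178187200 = 6.96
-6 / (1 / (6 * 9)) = -324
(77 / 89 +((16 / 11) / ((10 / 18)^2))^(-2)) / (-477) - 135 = -9626275697537 / 71304738048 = -135.00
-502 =-502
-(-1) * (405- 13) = 392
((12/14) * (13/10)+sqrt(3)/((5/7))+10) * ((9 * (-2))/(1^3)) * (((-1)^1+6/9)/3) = 14 * sqrt(3)/5+778/35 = 27.08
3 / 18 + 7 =43 / 6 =7.17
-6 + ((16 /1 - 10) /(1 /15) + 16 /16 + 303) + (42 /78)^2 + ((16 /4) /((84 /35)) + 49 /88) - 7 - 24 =16040051 /44616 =359.51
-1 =-1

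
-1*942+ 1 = -941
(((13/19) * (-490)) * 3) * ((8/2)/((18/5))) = -63700/57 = -1117.54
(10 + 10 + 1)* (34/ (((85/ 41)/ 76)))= 130872/ 5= 26174.40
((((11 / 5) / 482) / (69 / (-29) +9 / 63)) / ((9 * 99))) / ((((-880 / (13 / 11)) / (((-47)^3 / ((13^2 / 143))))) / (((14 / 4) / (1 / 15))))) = -147532483 / 10398706560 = -0.01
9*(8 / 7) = 72 / 7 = 10.29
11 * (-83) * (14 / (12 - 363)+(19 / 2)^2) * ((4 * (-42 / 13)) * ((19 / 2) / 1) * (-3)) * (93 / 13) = -476767289845 / 2197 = -217008324.92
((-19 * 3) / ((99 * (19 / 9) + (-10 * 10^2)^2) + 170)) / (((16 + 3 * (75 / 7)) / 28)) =-11172 / 337127723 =-0.00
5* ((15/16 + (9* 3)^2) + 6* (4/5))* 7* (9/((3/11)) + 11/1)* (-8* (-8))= 72415728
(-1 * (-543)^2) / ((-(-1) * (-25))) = 294849 / 25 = 11793.96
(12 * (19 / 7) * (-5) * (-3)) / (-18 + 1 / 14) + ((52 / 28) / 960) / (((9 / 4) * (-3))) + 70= 486709537 / 11385360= 42.75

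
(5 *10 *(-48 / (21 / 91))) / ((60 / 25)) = -13000 / 3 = -4333.33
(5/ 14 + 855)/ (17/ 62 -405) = -371225/ 175651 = -2.11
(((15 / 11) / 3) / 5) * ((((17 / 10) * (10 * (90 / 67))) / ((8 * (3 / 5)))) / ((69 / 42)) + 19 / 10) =36952 / 84755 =0.44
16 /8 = 2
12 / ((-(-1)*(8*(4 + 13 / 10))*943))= 15 / 49979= 0.00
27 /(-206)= -0.13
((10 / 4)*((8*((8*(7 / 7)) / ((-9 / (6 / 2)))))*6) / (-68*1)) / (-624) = -5 / 663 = -0.01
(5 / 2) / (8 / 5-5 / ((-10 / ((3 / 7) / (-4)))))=700 / 433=1.62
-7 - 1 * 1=-8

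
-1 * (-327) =327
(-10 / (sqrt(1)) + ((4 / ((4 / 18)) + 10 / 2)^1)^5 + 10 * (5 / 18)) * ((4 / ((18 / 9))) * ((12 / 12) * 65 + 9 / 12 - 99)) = -3852146963 / 9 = -428016329.22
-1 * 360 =-360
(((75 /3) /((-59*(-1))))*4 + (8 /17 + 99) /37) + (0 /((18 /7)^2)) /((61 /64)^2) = 162669 /37111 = 4.38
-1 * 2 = -2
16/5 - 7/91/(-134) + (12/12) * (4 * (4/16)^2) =60109/17420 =3.45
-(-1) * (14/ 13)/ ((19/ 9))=126/ 247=0.51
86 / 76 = 43 / 38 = 1.13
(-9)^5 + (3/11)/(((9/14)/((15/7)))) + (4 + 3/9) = -1948444/33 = -59043.76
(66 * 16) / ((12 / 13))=1144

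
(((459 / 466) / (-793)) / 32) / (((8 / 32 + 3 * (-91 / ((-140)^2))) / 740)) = -14860125 / 122132309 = -0.12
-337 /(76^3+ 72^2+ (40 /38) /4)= -6403 /8439045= -0.00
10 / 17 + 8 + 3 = 11.59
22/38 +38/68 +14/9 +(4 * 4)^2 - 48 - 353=-827371/5814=-142.31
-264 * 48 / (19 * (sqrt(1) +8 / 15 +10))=-190080 / 3287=-57.83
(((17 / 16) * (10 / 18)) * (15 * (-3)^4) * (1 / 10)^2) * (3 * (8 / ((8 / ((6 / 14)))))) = 4131 / 448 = 9.22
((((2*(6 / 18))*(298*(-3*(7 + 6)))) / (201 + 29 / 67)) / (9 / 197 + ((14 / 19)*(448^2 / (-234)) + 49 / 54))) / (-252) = -0.00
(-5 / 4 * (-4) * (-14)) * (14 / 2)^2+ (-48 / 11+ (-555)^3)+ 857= -1880520976 / 11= -170956452.36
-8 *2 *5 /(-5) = 16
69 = 69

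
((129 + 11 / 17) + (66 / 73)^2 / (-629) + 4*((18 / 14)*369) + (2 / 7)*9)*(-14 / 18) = -47629473734 / 30167469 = -1578.84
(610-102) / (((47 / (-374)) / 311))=-59087512 / 47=-1257181.11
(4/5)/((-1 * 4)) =-1/5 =-0.20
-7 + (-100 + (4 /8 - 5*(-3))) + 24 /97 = -17703 /194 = -91.25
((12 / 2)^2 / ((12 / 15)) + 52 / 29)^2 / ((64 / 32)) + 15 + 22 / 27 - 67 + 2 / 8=94811905 / 90828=1043.86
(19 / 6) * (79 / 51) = 1501 / 306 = 4.91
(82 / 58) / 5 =41 / 145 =0.28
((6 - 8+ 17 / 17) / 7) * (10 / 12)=-5 / 42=-0.12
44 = 44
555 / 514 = 1.08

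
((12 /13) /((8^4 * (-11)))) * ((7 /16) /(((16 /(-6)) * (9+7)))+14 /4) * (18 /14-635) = 0.05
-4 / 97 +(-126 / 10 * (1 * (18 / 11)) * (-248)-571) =24232999 / 5335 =4542.27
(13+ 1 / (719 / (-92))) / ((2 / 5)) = 46275 / 1438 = 32.18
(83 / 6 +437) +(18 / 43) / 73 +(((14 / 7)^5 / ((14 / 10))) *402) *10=12173466521 / 131838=92336.55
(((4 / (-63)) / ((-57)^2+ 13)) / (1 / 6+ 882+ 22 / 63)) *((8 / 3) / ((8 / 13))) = -52 / 544086921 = -0.00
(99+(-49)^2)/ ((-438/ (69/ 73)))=-28750/ 5329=-5.40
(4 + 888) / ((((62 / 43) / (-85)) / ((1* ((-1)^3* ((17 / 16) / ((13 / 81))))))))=1122344505 / 3224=348121.74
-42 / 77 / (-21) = 2 / 77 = 0.03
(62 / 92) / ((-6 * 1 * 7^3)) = -31 / 94668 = -0.00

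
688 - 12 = 676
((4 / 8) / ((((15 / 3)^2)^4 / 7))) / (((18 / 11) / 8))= 154 / 3515625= 0.00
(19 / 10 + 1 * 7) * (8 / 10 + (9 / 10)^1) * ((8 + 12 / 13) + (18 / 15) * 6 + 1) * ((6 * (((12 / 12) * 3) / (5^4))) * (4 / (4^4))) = 15155721 / 130000000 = 0.12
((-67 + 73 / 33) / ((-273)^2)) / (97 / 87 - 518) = 62002 / 36866440611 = 0.00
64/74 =32/37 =0.86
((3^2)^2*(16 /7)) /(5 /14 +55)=2592 /775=3.34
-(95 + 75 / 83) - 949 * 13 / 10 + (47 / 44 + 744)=-10673617 / 18260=-584.54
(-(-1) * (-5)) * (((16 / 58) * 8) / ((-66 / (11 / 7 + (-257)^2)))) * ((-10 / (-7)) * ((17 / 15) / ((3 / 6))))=1676803840 / 46893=35758.08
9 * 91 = 819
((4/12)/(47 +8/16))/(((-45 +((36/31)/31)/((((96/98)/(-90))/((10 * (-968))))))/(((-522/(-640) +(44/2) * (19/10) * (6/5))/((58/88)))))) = 287393777/17617318605000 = 0.00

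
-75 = -75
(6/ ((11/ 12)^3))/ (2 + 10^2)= 1728/ 22627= 0.08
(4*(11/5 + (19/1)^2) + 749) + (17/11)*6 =121609/55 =2211.07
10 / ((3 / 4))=13.33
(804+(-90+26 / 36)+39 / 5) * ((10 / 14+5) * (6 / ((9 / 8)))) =4161728 / 189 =22019.72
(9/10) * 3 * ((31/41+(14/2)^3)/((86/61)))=11606409/17630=658.33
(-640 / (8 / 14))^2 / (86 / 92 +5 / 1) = 8243200 / 39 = 211364.10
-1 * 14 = -14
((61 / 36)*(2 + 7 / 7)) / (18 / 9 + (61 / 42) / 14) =2.42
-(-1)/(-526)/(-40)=1/21040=0.00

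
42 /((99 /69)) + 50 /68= 11223 /374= 30.01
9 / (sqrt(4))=9 / 2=4.50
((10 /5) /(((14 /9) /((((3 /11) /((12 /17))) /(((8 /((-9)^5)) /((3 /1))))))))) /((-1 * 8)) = 27103491 /19712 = 1374.97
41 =41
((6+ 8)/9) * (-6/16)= -7/12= -0.58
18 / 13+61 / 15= 1063 / 195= 5.45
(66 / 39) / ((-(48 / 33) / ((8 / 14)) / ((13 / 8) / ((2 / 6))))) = -363 / 112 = -3.24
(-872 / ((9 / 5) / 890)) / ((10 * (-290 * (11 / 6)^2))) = 155216 / 3509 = 44.23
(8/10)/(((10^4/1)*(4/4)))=1/12500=0.00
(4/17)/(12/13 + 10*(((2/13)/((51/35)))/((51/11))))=1989/9728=0.20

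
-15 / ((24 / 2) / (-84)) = 105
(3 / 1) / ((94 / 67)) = 201 / 94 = 2.14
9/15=0.60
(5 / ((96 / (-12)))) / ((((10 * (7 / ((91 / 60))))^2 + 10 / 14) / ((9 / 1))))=-10647 / 4033352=-0.00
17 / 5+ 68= 357 / 5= 71.40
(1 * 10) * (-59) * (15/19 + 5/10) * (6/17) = -86730/323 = -268.51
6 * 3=18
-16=-16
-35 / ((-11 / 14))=490 / 11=44.55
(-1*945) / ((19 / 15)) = -14175 / 19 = -746.05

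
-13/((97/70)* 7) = -130/97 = -1.34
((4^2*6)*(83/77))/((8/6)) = 5976/77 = 77.61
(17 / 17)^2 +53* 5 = 266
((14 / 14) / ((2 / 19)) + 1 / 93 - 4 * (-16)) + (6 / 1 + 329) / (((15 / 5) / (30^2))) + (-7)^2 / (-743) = 13899048925 / 138198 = 100573.44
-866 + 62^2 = 2978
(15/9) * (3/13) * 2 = 10/13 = 0.77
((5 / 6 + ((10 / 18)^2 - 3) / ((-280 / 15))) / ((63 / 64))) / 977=11824 / 11633139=0.00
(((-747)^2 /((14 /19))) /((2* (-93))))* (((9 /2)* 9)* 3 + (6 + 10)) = -971865675 /1736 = -559830.46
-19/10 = -1.90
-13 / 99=-0.13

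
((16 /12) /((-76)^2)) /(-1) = -1 /4332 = -0.00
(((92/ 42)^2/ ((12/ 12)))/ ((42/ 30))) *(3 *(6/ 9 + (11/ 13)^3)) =88734460/ 6782139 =13.08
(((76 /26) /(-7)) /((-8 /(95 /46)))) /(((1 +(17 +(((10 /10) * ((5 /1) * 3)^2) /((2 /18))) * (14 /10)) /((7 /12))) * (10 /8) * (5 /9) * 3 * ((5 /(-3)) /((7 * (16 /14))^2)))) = -103968 /255876725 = -0.00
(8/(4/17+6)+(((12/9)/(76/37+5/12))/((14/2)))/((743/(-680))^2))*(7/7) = 302772792828/224676766363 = 1.35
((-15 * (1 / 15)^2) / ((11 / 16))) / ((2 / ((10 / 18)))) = -8 / 297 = -0.03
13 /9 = 1.44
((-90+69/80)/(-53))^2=50851161/17977600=2.83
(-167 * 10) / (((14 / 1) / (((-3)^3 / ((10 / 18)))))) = 40581 / 7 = 5797.29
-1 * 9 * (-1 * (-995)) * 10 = -89550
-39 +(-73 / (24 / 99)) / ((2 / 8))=-2487 / 2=-1243.50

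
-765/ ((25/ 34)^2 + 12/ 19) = -16802460/ 25747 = -652.60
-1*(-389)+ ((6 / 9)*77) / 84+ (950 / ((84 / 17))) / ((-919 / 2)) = 45066179 / 115794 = 389.19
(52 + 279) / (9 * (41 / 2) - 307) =-662 / 245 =-2.70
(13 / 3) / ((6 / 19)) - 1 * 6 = 139 / 18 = 7.72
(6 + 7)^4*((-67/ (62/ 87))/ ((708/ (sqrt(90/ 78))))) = -4268771*sqrt(195)/ 14632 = -4073.96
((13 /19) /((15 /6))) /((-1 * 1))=-26 /95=-0.27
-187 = -187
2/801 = 0.00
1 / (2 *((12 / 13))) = 13 / 24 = 0.54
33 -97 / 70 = 31.61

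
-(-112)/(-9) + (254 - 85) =1409/9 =156.56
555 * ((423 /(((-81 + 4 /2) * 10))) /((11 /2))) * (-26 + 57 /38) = 1323.76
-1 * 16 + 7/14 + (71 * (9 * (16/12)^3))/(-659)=-70375/3954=-17.80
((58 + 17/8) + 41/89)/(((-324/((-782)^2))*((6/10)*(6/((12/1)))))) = -381168.66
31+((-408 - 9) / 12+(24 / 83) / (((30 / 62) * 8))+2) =-2781 / 1660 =-1.68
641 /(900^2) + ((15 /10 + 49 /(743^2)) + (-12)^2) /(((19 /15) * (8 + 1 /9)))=8783830377523283 /620210490030000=14.16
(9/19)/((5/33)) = 297/95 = 3.13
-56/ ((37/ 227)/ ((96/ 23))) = -1220352/ 851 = -1434.02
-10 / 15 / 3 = -2 / 9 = -0.22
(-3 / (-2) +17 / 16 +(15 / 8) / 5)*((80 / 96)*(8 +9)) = 3995 / 96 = 41.61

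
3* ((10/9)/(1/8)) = 80/3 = 26.67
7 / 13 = 0.54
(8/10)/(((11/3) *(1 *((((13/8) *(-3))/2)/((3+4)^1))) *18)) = -224/6435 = -0.03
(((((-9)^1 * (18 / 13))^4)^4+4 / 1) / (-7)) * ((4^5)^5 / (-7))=253361146651893113821419140950755245077036552683520 / 32605413849975812209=7770523871209230660594006000000.00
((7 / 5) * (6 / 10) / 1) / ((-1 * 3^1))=-7 / 25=-0.28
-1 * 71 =-71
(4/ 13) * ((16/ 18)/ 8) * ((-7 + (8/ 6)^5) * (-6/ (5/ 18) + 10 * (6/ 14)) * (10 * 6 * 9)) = 2188064/ 2457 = 890.54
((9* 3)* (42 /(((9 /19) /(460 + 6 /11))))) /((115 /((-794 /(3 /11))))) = -27911986.02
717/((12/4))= 239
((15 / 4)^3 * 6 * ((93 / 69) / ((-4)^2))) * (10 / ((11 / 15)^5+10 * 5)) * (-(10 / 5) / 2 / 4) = -1191744140625 / 898033073152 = -1.33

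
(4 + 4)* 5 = 40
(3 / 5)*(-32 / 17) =-96 / 85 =-1.13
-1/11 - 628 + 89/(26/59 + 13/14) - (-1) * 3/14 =-562.88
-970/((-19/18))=17460/19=918.95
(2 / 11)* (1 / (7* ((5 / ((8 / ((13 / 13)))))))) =16 / 385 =0.04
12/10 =6/5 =1.20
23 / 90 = 0.26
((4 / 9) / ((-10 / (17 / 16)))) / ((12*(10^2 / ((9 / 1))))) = -17 / 48000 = -0.00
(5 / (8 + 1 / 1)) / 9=5 / 81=0.06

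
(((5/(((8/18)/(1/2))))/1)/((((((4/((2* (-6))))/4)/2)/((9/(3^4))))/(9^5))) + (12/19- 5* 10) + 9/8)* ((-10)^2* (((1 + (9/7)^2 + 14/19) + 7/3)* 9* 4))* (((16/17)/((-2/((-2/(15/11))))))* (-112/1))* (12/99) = 22038581884979200/128877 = 171004771099.41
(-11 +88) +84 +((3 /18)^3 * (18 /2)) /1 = 3865 /24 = 161.04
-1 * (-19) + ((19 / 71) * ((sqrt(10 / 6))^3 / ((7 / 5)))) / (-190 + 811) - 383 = -364 + 475 * sqrt(15) / 2777733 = -364.00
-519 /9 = -57.67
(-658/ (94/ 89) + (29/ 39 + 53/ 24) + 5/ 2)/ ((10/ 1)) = -12845/ 208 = -61.75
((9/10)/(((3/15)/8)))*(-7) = -252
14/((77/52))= 104/11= 9.45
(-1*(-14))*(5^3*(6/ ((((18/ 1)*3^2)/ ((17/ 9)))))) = 29750/ 243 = 122.43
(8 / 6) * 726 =968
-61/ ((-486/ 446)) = 13603/ 243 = 55.98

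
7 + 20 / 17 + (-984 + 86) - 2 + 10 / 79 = -1197549 / 1343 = -891.70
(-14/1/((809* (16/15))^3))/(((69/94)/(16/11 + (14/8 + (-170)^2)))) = -470703137625/548688722481152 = -0.00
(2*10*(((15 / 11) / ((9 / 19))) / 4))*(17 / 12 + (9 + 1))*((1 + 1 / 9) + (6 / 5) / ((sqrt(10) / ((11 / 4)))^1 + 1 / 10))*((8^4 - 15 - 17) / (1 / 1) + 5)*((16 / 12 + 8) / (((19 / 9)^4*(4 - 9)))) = -758582042400*sqrt(10) / 36304687 - 25588447310790 / 399351557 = -130150.40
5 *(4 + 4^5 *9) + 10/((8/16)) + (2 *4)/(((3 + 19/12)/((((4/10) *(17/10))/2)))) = 63415816/1375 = 46120.59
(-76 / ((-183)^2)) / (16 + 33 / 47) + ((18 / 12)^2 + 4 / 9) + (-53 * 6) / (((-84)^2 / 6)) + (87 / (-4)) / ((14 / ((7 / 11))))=54232688987 / 37785861960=1.44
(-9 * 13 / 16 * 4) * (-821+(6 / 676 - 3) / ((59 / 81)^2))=8753433381 / 362024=24179.15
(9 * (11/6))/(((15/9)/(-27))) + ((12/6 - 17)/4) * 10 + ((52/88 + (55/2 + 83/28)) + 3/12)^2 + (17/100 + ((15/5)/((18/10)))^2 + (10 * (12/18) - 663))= 58242641/2668050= 21.83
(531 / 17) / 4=531 / 68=7.81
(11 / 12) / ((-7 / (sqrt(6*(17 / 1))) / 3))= -11*sqrt(102) / 28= -3.97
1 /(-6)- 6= -37 /6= -6.17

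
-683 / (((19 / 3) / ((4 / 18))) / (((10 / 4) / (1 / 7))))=-23905 / 57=-419.39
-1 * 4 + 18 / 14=-19 / 7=-2.71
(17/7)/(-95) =-17/665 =-0.03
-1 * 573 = -573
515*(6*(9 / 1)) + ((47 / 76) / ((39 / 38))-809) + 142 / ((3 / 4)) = 2120893 / 78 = 27190.94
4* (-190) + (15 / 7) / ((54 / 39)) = -31855 / 42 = -758.45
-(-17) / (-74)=-17 / 74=-0.23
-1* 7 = -7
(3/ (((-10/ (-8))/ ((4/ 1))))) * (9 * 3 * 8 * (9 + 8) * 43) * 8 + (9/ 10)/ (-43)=1042871499/ 86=12126412.78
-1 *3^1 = -3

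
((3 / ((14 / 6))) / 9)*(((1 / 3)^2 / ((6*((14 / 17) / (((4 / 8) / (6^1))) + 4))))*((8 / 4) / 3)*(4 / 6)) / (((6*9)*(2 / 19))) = 323 / 21677544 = 0.00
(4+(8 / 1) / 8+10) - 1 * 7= 8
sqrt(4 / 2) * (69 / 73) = 69 * sqrt(2) / 73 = 1.34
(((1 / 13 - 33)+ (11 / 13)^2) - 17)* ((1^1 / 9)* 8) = -7392 / 169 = -43.74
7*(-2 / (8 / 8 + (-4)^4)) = -14 / 257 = -0.05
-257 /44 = -5.84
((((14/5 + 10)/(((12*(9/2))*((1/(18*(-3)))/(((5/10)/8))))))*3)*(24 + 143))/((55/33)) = -6012/25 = -240.48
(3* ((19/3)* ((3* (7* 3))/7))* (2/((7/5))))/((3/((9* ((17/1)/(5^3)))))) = 17442/175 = 99.67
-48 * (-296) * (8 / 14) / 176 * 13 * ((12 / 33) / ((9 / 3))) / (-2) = -30784 / 847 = -36.34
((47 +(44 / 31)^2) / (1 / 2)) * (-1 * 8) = -753648 / 961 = -784.23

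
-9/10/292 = -9/2920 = -0.00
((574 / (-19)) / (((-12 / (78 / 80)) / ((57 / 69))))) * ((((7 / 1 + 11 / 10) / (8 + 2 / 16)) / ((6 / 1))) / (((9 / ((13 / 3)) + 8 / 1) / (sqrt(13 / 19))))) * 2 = 100737 * sqrt(247) / 28623500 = 0.06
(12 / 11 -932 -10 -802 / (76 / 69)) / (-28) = 697659 / 11704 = 59.61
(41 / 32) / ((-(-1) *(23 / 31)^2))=2.33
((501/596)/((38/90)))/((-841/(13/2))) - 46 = -876453613/19046968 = -46.02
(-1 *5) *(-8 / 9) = 40 / 9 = 4.44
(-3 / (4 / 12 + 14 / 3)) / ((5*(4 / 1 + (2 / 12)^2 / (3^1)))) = -0.03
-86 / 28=-43 / 14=-3.07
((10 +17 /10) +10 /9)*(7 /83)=8071 /7470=1.08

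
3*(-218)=-654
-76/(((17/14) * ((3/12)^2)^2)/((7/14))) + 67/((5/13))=-666153/85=-7837.09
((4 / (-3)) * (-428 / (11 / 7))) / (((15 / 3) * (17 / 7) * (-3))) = -83888 / 8415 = -9.97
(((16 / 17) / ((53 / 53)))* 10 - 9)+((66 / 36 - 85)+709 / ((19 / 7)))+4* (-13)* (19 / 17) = 233215 / 1938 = 120.34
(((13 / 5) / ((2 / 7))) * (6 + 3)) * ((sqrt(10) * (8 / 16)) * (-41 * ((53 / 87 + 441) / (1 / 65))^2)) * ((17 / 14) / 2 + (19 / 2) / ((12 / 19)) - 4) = -81314778257006125 * sqrt(10) / 5046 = -50959157099420.52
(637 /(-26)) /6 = -49 /12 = -4.08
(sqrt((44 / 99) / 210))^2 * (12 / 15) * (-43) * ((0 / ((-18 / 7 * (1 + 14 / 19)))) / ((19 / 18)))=0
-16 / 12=-4 / 3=-1.33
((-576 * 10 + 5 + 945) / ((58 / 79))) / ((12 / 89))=-16909555 / 348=-48590.68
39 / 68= 0.57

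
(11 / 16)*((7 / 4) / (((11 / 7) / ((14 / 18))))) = 0.60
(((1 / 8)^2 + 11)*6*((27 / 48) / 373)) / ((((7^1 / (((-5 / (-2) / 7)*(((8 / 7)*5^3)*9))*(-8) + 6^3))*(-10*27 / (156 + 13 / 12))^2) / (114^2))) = -28371329771395 / 131009536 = -216559.27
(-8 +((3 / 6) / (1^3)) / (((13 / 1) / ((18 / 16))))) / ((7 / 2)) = -1655 / 728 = -2.27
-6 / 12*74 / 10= -37 / 10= -3.70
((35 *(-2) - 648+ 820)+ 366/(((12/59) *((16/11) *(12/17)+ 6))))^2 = 885610862761/6906384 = 128230.76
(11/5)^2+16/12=463/75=6.17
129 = 129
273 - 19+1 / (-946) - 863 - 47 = -620577 / 946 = -656.00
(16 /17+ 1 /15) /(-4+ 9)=257 /1275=0.20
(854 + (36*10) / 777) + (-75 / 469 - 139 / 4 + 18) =58136257 / 69412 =837.55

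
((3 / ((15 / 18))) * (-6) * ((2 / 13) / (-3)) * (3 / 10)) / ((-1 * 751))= -108 / 244075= -0.00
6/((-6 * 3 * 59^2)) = -1/10443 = -0.00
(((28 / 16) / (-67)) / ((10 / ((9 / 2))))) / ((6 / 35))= -147 / 2144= -0.07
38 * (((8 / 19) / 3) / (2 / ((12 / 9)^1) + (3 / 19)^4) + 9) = 405464522 / 1173375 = 345.55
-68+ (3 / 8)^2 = -4343 / 64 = -67.86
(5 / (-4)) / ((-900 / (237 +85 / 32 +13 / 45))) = 345521 / 1036800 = 0.33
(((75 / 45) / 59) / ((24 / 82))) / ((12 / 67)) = 13735 / 25488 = 0.54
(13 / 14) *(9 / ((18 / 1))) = 13 / 28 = 0.46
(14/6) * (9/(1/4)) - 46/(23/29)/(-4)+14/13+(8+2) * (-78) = -17691/26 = -680.42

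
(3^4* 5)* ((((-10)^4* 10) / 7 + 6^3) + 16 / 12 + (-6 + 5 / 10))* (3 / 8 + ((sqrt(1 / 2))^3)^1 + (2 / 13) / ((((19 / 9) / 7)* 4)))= 82201095* sqrt(2) / 56 + 81625687335 / 27664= 5026501.58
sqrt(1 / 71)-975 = -975 + sqrt(71) / 71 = -974.88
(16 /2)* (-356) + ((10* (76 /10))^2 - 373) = 2555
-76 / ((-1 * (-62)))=-38 / 31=-1.23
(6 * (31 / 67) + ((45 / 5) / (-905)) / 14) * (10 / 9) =785339 / 254667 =3.08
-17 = -17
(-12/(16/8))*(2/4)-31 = -34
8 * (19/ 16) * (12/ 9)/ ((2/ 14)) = 266/ 3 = 88.67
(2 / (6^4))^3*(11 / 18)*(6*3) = 11 / 272097792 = 0.00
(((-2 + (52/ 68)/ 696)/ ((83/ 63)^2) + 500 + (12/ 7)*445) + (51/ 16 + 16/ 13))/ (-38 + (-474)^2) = 6260955865695/ 1110830262689056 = 0.01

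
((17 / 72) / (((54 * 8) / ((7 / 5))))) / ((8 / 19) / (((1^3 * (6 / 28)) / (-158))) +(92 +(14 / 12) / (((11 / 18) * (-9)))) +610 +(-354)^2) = 24871 / 4085950884480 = 0.00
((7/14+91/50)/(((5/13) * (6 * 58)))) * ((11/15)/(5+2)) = 143/78750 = 0.00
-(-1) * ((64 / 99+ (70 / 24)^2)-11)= -325 / 176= -1.85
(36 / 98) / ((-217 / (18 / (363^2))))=-36 / 155677753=-0.00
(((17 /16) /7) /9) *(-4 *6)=-17 /42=-0.40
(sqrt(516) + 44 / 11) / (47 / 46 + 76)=184 / 3543 + 92 * sqrt(129) / 3543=0.35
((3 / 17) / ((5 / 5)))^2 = 9 / 289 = 0.03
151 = 151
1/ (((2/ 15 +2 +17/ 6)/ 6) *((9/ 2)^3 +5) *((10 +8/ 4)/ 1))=0.00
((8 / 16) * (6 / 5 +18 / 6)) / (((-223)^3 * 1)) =-21 / 110895670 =-0.00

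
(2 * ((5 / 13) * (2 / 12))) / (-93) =-5 / 3627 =-0.00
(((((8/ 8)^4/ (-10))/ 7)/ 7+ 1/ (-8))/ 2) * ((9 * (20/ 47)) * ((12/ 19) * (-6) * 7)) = 40338/ 6251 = 6.45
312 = 312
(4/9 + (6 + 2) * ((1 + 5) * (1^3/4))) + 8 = 184/9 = 20.44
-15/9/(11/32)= -4.85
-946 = -946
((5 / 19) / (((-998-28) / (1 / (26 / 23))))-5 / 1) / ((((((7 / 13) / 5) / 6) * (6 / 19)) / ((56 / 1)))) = -25343350 / 513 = -49402.24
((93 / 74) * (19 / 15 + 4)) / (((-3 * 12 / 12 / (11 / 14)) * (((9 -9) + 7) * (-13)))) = 26939 / 1414140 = 0.02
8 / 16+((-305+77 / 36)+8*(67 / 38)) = -197167 / 684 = -288.26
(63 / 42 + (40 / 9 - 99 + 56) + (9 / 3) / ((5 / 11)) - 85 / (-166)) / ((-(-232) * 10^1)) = -0.01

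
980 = 980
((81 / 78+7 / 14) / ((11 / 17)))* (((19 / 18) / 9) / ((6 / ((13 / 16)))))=1615 / 42768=0.04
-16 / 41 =-0.39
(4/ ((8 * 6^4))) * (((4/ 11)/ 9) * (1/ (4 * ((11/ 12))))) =1/ 235224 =0.00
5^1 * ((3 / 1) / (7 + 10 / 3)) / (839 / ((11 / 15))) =33 / 26009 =0.00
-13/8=-1.62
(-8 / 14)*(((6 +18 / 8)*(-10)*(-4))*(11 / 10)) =-1452 / 7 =-207.43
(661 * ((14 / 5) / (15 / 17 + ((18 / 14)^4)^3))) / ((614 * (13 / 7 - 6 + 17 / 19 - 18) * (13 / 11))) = -144802660722480047 / 25678841325762605760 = -0.01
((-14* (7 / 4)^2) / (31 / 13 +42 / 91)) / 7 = -637 / 296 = -2.15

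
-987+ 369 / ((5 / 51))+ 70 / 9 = 125306 / 45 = 2784.58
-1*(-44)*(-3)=-132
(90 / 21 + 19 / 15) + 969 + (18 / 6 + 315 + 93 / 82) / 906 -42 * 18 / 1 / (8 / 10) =77758607 / 2600220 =29.90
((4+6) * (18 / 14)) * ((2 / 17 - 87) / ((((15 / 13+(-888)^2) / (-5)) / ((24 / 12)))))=822900 / 58089493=0.01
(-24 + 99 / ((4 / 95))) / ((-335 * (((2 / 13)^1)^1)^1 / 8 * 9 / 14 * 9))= -564746 / 9045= -62.44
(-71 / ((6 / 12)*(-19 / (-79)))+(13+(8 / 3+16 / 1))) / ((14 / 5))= -159245 / 798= -199.56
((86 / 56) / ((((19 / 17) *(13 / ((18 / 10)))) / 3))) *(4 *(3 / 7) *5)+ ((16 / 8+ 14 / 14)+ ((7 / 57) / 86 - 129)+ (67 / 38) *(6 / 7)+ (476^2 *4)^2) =2564841503709106435 / 3122574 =821386940296.40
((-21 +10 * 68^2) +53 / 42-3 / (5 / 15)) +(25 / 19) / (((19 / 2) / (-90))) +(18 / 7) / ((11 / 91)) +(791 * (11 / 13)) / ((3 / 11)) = 35177913339 / 722722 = 48674.20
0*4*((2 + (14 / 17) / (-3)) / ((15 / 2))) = 0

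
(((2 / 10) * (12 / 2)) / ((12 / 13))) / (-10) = -13 / 100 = -0.13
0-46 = -46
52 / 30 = 26 / 15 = 1.73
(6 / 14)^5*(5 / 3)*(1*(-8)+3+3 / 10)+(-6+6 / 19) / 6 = -677385 / 638666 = -1.06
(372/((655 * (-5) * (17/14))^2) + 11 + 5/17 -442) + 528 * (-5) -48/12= -9530683045838/3099705625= -3074.71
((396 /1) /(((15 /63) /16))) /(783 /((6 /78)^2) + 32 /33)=4390848 /21834115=0.20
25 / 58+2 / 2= 83 / 58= 1.43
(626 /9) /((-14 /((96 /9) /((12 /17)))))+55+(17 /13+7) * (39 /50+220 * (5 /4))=418492127 /184275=2271.02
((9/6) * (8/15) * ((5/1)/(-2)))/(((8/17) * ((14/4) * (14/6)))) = -51/98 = -0.52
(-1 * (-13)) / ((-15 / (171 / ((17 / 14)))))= -10374 / 85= -122.05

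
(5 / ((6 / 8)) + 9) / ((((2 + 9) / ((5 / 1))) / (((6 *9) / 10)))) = 423 / 11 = 38.45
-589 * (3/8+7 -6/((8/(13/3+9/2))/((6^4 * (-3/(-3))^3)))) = 40422481/8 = 5052810.12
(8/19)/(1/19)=8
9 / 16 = 0.56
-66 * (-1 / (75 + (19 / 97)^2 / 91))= 28255227 / 32108393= 0.88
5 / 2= 2.50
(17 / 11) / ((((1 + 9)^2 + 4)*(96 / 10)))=85 / 54912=0.00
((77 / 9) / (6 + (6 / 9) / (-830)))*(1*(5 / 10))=415 / 582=0.71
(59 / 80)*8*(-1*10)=-59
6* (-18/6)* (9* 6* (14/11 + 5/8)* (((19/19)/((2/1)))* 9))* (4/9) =-40581/11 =-3689.18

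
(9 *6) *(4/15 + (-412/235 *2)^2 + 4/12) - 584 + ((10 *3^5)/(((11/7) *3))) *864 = 270608876534/607475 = 445465.04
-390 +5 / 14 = -5455 / 14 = -389.64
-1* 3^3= -27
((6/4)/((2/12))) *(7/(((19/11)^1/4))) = 2772/19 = 145.89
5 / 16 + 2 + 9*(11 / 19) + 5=3807 / 304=12.52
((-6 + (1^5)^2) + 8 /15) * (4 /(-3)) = 268 /45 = 5.96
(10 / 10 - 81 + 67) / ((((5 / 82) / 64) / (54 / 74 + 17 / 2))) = -125937.82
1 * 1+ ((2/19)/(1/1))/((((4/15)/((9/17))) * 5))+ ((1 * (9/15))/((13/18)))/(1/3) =148397/41990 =3.53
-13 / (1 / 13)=-169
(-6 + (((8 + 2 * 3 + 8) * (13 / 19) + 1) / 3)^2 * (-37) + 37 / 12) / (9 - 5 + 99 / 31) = -427973755 / 2898108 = -147.67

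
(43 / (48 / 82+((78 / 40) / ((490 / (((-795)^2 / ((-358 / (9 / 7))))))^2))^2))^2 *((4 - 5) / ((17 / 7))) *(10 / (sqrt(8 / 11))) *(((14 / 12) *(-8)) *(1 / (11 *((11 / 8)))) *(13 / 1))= 536575881908868252298884877433666070984891672339666698240 *sqrt(22) / 107806787862137399524874572107570850136136270504521697646971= 0.02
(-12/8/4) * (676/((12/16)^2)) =-1352/3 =-450.67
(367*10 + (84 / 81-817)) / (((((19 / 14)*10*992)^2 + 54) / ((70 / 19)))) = 132156185 / 2278022733099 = 0.00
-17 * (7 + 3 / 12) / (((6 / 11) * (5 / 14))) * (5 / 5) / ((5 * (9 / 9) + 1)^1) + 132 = 9559 / 360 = 26.55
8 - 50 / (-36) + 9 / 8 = 757 / 72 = 10.51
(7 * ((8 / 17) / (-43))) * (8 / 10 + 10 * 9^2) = -227024 / 3655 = -62.11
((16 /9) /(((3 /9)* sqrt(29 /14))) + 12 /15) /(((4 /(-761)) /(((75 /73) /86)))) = -38050* sqrt(406) /91031 - 11415 /6278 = -10.24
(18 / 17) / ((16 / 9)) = 81 / 136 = 0.60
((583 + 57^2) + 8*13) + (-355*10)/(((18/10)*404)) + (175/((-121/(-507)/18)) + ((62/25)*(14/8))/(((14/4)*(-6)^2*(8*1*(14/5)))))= 4220380383811/246375360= 17129.88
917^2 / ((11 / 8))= 6727112 / 11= 611555.64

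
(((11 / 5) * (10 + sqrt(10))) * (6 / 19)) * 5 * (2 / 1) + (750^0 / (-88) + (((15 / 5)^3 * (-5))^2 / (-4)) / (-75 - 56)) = 132 * sqrt(10) / 19 + 22832521 / 219032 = 126.21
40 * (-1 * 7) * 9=-2520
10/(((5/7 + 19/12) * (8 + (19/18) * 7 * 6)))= 2520/30301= 0.08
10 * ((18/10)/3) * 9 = 54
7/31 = 0.23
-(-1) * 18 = 18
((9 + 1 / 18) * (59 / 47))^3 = 1468.95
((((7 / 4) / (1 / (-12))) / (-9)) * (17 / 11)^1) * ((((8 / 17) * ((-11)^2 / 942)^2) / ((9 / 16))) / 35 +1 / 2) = 1188895579 / 658867770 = 1.80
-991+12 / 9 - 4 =-2981 / 3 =-993.67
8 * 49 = 392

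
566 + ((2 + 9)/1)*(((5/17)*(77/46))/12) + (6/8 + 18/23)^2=245530565/431664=568.80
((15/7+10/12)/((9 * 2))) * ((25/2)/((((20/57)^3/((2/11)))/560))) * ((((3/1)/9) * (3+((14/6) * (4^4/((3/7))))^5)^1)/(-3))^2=1663828228202994907942964000000000.00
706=706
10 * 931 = 9310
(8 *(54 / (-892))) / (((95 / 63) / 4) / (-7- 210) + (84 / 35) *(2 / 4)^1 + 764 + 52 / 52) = -29529360 / 46717146167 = -0.00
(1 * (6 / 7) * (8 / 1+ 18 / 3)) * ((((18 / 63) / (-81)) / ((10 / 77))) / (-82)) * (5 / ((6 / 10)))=110 / 3321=0.03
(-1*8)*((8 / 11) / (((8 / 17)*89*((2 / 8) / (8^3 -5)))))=-275808 / 979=-281.72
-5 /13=-0.38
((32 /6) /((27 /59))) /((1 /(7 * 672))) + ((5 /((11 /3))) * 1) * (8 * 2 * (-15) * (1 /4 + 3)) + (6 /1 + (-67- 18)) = 15942749 /297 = 53679.29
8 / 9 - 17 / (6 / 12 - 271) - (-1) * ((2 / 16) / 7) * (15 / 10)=0.98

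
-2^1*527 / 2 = -527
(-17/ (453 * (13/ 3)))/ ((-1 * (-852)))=-17/ 1672476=-0.00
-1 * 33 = -33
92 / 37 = 2.49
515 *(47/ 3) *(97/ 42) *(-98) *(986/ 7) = -2315014610/ 9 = -257223845.56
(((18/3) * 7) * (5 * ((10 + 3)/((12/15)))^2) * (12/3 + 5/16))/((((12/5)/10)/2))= 255084375/128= 1992846.68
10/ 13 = 0.77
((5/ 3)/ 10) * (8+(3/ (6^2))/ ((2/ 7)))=199/ 144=1.38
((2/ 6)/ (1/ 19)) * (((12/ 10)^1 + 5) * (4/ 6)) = 1178/ 45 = 26.18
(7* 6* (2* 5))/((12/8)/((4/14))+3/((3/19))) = 1680/97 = 17.32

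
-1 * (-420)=420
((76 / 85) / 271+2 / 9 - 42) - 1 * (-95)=53.23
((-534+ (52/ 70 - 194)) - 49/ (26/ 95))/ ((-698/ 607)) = 500610503/ 635180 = 788.14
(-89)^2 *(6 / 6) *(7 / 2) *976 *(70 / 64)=118379345 / 4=29594836.25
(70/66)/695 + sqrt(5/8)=7/4587 + sqrt(10)/4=0.79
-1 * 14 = -14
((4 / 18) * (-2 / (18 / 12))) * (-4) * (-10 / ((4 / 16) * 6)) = -640 / 81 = -7.90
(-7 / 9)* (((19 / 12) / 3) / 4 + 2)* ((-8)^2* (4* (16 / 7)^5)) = -5150605312 / 194481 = -26483.85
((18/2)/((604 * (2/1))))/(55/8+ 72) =9/95281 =0.00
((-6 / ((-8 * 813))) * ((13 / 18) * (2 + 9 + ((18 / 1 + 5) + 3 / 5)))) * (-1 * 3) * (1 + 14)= -2249 / 2168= -1.04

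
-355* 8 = -2840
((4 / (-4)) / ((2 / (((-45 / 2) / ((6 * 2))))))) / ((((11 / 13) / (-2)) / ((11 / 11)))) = -195 / 88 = -2.22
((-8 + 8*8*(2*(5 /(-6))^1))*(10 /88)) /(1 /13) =-5590 /33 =-169.39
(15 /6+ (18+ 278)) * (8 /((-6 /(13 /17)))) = -5174 /17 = -304.35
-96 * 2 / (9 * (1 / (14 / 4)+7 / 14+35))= -896 / 1503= -0.60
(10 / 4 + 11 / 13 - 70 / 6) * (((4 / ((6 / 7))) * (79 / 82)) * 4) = -717794 / 4797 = -149.63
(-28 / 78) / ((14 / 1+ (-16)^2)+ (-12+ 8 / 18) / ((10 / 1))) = -105 / 78637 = -0.00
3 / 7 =0.43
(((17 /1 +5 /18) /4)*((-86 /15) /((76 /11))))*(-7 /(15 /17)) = 17505257 /615600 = 28.44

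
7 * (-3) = -21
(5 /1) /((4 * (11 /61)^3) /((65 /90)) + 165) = 14753765 /486970077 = 0.03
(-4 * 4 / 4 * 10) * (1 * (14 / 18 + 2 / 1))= -1000 / 9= -111.11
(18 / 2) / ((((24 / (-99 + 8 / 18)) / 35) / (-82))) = 1272845 / 12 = 106070.42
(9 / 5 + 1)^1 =14 / 5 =2.80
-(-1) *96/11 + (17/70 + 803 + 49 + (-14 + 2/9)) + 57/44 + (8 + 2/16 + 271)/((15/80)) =32392961/13860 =2337.15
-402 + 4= -398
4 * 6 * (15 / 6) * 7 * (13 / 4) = 1365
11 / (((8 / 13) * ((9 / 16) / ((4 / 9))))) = 1144 / 81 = 14.12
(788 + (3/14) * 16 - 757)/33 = 241/231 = 1.04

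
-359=-359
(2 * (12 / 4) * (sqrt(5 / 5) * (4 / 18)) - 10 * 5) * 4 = -584 / 3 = -194.67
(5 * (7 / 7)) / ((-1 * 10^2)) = -1 / 20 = -0.05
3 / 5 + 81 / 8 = 429 / 40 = 10.72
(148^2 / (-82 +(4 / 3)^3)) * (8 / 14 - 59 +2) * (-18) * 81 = -34059778128 / 1505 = -22631081.81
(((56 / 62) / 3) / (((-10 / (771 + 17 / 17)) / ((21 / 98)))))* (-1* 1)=772 / 155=4.98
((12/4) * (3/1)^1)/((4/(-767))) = -6903/4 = -1725.75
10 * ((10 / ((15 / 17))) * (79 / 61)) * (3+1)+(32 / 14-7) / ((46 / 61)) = 34227301 / 58926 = 580.85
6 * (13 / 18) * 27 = 117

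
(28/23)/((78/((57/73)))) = 266/21827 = 0.01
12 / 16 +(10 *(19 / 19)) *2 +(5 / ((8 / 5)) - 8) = 127 / 8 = 15.88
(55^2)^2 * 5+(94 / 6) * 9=45753266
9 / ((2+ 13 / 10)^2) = 100 / 121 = 0.83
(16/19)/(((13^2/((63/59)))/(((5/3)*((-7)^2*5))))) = 411600/189449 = 2.17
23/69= 1/3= 0.33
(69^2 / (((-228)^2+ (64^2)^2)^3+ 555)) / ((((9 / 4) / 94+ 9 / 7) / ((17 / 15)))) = 23669576 / 27382963530120490563188475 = 0.00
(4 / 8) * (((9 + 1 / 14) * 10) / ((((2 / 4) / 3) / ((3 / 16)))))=51.03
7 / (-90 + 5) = -7 / 85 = -0.08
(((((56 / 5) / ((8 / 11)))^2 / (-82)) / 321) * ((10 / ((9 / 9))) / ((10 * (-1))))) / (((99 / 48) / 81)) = 38808 / 109675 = 0.35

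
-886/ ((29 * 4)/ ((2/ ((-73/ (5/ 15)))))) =443/ 6351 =0.07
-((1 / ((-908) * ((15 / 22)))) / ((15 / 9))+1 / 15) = -2237 / 34050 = -0.07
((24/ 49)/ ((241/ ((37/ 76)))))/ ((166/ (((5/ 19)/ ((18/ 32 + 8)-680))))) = -2960/ 1267076212927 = -0.00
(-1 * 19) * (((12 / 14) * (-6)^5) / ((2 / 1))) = 443232 / 7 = 63318.86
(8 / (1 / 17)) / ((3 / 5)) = 680 / 3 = 226.67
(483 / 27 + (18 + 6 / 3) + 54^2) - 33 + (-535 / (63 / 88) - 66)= 132778 / 63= 2107.59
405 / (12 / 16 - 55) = -1620 / 217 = -7.47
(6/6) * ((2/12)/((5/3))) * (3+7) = 1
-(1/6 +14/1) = -14.17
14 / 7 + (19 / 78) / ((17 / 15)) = 979 / 442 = 2.21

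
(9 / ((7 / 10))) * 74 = 6660 / 7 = 951.43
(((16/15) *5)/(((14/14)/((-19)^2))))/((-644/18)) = -8664/161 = -53.81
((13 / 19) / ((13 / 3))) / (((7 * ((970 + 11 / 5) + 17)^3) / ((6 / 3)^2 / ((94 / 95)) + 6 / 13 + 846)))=97435875 / 4916150748811484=0.00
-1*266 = -266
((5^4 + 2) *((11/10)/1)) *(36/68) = 62073/170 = 365.14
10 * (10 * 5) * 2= 1000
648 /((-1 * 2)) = -324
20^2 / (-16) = -25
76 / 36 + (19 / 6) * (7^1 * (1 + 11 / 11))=46.44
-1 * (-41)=41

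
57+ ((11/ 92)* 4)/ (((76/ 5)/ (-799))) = 55691/ 1748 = 31.86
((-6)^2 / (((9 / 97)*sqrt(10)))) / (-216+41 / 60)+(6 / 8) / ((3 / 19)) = 19 / 4- 2328*sqrt(10) / 12919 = 4.18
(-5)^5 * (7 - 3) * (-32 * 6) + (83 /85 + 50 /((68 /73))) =2400054.65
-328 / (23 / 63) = -898.43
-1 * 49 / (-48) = 49 / 48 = 1.02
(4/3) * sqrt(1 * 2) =4 * sqrt(2)/3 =1.89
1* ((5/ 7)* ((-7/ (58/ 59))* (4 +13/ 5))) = -1947/ 58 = -33.57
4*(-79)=-316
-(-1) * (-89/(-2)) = 89/2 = 44.50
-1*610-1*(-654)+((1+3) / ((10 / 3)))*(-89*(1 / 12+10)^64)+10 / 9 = -1768698090280441999114992768674768595806029179937854672681962124170736660546927666218585443134564932668310409008280884933431759310169689 / 973685048022722051535956782394543049523684750469301190798179859169280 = -1816499178941040297412548000000000000000000000000000000000000000000.00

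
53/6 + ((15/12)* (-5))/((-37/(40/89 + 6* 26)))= 696679/19758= 35.26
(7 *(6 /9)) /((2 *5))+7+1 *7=217 /15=14.47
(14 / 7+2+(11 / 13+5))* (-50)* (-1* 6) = 38400 / 13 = 2953.85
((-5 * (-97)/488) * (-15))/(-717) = 2425/116632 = 0.02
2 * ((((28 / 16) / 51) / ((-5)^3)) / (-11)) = 7 / 140250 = 0.00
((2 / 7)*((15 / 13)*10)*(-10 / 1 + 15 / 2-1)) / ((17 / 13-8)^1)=50 / 29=1.72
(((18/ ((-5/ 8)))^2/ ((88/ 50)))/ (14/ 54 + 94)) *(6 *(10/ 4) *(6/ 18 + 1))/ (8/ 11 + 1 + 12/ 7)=3919104/ 134885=29.06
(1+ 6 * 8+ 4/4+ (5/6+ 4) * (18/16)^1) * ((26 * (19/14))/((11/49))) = 1533623/176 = 8713.77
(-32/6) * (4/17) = -64/51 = -1.25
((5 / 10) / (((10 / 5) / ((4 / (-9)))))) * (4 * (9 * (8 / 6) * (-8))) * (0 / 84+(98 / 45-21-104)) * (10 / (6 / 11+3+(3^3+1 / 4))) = -62256128 / 36585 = -1701.68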